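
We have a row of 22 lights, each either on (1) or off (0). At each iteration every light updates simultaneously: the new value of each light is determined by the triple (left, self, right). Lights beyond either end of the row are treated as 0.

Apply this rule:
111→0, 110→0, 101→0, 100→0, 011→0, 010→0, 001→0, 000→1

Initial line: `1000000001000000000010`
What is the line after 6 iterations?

0011111100011111111000
1000000001000000000011
0011111100011111111000  (repeats iteration 1; period 2)
iteration 6: 1000000001000000000011

1000000001000000000011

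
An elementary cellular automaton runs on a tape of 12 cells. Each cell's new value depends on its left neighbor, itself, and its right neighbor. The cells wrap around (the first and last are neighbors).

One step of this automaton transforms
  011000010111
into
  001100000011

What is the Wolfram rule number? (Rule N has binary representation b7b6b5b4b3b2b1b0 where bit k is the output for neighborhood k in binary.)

208

position 10: 111 → 1  (bit 7 = 1)
position 2: 110 → 1  (bit 6 = 1)
position 0: 101 → 0  (bit 5 = 0)
position 3: 100 → 1  (bit 4 = 1)
position 1: 011 → 0  (bit 3 = 0)
position 7: 010 → 0  (bit 2 = 0)
position 6: 001 → 0  (bit 1 = 0)
position 4: 000 → 0  (bit 0 = 0)
bits b7..b0 = 11010000 = 208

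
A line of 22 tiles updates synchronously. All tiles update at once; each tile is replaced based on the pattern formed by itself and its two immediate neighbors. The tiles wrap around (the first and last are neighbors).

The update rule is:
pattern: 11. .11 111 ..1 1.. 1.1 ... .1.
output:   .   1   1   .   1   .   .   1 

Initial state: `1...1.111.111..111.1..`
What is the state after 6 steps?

1.1.1.1.1.1..1.1.1.1..

11..1.11..11.1.11..11.
1.1.1.1.1.1..1.1.1.1..
1.1.1.1.1.11.1.1.1.11.
1.1.1.1.1.1..1.1.1.1..  (repeats step 2; period 2)
step 6: 1.1.1.1.1.1..1.1.1.1..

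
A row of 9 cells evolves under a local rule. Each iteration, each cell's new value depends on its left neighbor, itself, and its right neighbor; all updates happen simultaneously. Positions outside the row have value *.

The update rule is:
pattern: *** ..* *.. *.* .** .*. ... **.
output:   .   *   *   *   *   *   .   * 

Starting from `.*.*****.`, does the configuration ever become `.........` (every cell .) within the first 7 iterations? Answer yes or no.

no

****...**
...**.**.
*.*******
***......
..**....*
*****..**
....****.
iteration 7 is ....****., still not uniform .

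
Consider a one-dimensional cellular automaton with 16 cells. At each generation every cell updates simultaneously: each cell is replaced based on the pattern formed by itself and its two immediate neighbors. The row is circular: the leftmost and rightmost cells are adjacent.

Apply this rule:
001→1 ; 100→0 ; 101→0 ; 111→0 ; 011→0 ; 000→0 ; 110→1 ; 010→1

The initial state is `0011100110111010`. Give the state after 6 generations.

1101101010101010

0100101010001010
1101101010011010
0100101010101010
1101101010101010
0100101010101010  (repeats generation 3; period 2)
generation 6: 1101101010101010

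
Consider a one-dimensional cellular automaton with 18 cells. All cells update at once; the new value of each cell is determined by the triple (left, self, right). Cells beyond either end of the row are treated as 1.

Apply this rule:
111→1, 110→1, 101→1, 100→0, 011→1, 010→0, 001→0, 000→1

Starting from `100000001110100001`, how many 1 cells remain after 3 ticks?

101111101111001101
111111111111001111
111111111111001111
count of 1: 16

16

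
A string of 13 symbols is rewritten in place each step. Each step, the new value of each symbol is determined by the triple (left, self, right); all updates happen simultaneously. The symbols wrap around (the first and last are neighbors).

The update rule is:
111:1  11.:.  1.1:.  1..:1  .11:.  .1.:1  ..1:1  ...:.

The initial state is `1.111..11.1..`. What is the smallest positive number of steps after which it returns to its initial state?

step 1: 1..1.11...111
step 2: .111...1.1.11
step 3: ..1.1.11.1...
step 4: .11.1....11..
step 5: 1...11..1..1.
step 6: 11.1..111111.
step 7: ...111.1111..
step 8: ..1.1...11.1.
step 9: .11.11.1...11
step 10: .......11.1..
step 11: ......1...11.
step 12: .....111.1..1
step 13: 1...1.1..1111
step 14: .1.11.111.111
step 15: .1.....1...1.
step 16: 111...111.111
step 17: 11.1.1.1...11
step 18: 1..1.1.11.1.1
step 19: .111.1....1..
step 20: 1.1..11..111.
step 21: 1.111..11.1..

21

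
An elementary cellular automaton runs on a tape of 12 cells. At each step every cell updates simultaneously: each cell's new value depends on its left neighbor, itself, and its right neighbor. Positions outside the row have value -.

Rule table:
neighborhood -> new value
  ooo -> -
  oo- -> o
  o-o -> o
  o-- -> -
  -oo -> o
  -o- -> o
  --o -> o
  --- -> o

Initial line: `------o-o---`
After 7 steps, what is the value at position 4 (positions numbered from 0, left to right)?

ooooooooo-oo
o-------oooo
o-ooooooo--o
ooo-----o-oo
o-o-oooooooo
ooooo------o
o---o-oooooo
position 4 holds o

o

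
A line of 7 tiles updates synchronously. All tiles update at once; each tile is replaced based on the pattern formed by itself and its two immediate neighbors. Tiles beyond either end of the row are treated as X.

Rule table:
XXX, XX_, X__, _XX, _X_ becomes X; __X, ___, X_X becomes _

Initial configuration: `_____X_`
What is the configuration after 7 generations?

X____X_
XX___X_
XXX__X_
XXXX_X_
XXXX_X_  (fixed point — unchanged through generation 7)

XXXX_X_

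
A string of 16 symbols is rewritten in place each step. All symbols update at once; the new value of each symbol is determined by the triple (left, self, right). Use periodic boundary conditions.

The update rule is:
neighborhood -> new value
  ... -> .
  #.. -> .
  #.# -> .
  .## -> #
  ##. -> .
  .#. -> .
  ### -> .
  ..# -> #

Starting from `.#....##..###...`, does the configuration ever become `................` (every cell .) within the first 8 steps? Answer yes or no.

step 1: #....##..##.....
step 2: ....##..##.....#
step 3: ...##..##.....#.
step 4: ..##..##.....#..
step 5: .##..##.....#...
step 6: ##..##.....#....
step 7: #..##.....#....#
step 8: ..##.....#....##
step 8 is ..##.....#....##, still not uniform .

no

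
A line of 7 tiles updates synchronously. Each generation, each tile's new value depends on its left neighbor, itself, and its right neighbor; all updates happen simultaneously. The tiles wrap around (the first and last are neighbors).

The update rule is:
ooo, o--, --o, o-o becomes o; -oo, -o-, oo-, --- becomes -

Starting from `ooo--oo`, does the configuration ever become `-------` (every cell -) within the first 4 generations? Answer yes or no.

generation 1: oo-oo-o
generation 2: o-o--o-
generation 3: -o-oo-o
generation 4: o-o--o-
generation 4 is o-o--o-, still not uniform -

no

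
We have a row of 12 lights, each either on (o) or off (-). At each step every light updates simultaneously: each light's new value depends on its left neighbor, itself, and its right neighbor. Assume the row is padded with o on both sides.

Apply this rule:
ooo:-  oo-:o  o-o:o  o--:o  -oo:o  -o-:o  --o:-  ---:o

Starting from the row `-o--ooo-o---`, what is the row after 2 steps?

ooo-o-ooooo-
--ooooo---oo

--ooooo---oo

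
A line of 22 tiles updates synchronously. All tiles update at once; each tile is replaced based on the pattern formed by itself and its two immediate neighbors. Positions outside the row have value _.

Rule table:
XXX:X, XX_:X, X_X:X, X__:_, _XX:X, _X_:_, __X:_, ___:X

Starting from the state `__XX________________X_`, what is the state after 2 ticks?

_XXXXXXXXXXXXXXXXXX_XX

tick 1: X_XX_XXXXXXXXXXXXXX___
tick 2: _XXXXXXXXXXXXXXXXXX_XX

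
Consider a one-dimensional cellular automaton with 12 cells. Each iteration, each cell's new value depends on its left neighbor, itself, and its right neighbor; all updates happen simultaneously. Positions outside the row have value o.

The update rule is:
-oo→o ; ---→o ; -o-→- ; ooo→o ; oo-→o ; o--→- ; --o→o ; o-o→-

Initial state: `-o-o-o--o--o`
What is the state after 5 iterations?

iteration 1: -------o--oo
iteration 2: -oooooo--ooo
iteration 3: -oooooo-oooo
iteration 4: -oooooo-oooo  (fixed point — unchanged through iteration 5)

-oooooo-oooo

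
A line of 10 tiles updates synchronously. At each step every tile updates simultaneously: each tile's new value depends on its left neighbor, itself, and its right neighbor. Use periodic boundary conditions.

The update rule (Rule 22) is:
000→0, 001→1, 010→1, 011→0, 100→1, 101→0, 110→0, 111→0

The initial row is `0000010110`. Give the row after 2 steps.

step 1: 0000110001
step 2: 1001001011

1001001011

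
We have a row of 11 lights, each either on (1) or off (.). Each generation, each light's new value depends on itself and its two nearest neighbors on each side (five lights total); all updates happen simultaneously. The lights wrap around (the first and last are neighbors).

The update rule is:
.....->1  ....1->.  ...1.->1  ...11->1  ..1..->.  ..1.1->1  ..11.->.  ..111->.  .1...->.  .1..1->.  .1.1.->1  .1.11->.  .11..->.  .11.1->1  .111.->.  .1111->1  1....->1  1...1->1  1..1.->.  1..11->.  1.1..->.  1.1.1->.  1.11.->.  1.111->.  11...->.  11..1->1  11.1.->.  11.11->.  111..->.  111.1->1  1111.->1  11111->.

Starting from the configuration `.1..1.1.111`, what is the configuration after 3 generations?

....11....1
.1.1...1.1.
.11..1111..

.11..1111..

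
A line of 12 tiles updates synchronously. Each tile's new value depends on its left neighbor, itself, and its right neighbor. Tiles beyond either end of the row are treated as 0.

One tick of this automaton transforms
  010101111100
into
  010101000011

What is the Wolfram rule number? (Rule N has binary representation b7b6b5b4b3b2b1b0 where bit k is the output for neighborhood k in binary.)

29

position 6: 111 → 0  (bit 7 = 0)
position 9: 110 → 0  (bit 6 = 0)
position 2: 101 → 0  (bit 5 = 0)
position 10: 100 → 1  (bit 4 = 1)
position 5: 011 → 1  (bit 3 = 1)
position 1: 010 → 1  (bit 2 = 1)
position 0: 001 → 0  (bit 1 = 0)
position 11: 000 → 1  (bit 0 = 1)
bits b7..b0 = 00011101 = 29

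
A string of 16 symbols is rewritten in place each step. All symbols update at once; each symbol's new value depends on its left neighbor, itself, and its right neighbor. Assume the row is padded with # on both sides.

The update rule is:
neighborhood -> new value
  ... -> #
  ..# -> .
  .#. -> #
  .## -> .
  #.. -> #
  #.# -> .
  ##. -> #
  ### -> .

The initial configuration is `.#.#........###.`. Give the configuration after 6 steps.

.#.########...#.
.#........###.#.
.########...#.#.
........###.#.#.
#######...#.#.#.
......###.#.#.#.

......###.#.#.#.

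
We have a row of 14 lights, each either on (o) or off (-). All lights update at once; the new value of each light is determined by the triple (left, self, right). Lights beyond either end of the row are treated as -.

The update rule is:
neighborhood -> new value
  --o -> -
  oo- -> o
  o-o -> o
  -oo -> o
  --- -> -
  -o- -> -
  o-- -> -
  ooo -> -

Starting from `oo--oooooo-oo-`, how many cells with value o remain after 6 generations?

2

oo--o----oooo-
oo-------o--o-
oo------------
oo------------  (fixed point — unchanged through generation 6)
count of o: 2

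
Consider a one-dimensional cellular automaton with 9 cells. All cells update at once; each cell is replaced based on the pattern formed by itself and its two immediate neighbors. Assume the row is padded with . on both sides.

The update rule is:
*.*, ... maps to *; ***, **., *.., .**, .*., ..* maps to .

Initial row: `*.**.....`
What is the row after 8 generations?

...*.....

.*...****
...*.....
**...****
...*.....  (repeats generation 2; period 2)
generation 8: ...*.....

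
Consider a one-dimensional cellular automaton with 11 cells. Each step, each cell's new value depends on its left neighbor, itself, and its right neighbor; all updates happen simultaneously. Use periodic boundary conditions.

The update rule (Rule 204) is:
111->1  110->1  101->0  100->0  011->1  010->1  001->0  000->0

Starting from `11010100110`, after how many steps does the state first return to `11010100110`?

11010100110

1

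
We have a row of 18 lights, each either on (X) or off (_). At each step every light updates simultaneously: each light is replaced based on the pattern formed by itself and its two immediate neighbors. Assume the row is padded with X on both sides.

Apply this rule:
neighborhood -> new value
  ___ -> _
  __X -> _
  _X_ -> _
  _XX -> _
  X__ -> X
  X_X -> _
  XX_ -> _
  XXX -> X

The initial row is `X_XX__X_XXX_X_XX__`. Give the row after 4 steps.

__X____X____X_____

____X____X______X_
X____X____X_______
_X____X____X______
__X____X____X_____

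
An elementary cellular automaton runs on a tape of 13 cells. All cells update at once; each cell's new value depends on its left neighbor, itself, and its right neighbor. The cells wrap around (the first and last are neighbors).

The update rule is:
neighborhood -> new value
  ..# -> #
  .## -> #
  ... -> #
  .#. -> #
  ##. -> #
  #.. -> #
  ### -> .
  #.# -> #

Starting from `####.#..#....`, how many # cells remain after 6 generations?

#..##########
####.........
#..##########  (repeats generation 1; period 2)
generation 6: ####.........
count of #: 4

4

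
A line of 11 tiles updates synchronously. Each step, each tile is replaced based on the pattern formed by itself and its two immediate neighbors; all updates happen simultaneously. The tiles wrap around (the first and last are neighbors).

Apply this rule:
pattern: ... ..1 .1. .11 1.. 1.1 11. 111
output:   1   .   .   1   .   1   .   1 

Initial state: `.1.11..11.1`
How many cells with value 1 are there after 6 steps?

5

1.11...1.1.
.11..1..1.1
11.......1.
1..11111..1
...1111...1
.1.111..1..
count of 1: 5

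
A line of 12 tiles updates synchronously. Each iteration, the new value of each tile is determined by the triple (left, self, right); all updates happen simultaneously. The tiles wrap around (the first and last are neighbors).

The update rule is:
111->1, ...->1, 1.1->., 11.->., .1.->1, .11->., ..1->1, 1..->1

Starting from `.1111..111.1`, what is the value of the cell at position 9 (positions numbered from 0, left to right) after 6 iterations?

.

..11.11.1..1
11......1111
1.111111.111
...1111...11
111.11.111..
.1......1.11
position 9 holds .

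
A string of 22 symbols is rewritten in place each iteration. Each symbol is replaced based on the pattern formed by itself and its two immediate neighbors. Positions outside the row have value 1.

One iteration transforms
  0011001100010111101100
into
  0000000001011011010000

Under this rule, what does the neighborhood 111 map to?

At position 14 the neighborhood is 111; the next row has 1 there.

1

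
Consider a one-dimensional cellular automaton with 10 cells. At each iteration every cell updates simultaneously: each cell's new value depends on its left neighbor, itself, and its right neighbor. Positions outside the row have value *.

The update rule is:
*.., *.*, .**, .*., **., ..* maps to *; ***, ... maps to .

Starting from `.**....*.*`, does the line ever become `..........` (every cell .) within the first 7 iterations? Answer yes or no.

****..****
...****...
*.**..**.*
**********
..........
all cells are . at iteration 5

yes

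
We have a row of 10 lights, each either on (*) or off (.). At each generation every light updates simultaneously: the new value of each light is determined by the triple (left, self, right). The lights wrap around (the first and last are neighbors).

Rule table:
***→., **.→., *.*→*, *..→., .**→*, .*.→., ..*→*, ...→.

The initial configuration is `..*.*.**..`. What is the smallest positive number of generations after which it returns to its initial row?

10

generation 1: .*.*.**...
generation 2: *.*.**....
generation 3: .*.**....*
generation 4: *.**....*.
generation 5: .**....*.*
generation 6: **....*.*.
generation 7: *....*.*.*
generation 8: ....*.*.**
generation 9: ...*.*.**.
generation 10: ..*.*.**..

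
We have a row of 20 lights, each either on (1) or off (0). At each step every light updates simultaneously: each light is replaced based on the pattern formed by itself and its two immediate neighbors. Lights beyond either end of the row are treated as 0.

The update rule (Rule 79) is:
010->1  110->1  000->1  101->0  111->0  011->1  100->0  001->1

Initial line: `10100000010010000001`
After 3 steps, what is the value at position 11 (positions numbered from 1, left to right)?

step 1: 10101111110110111111
step 2: 10101000010110100001
step 3: 10101011110110101111
position 11 holds 0

0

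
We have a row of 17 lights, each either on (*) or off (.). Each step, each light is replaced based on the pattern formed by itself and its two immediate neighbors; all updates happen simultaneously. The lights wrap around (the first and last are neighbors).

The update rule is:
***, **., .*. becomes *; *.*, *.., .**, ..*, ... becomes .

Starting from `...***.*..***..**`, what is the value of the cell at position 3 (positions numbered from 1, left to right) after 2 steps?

step 1: ....**.*...**...*
step 2: .....*.*....*...*
position 3 holds .

.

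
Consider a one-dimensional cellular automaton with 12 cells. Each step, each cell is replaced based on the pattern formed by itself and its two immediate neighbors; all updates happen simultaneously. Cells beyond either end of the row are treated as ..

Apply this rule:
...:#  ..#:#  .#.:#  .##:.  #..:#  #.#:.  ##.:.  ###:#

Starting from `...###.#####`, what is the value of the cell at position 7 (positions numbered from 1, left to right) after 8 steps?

.

step 1: ###.#...###.
step 2: .#..####.#.#
step 3: ####.##..#.#
step 4: .##....###.#
step 5: #..####.#..#
step 6: ###.##..####
step 7: .#....##.##.
step 8: ######.....#
position 7 holds .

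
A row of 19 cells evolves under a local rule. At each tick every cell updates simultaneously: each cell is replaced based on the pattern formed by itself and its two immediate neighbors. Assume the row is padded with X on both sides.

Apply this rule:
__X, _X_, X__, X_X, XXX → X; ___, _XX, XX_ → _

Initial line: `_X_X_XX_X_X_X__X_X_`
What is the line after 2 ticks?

tick 1: XXXXX__XXXXXXXXXXXX
tick 2: XXXX_XX_XXXXXXXXXXX

XXXX_XX_XXXXXXXXXXX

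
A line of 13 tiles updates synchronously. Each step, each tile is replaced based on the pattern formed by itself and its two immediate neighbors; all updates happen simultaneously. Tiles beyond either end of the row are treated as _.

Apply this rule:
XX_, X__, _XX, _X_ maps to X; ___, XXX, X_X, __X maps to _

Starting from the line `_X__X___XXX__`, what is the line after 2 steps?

_XX_XXX_X_XXX

_XX_XX__X_XX_
_XX_XXX_X_XXX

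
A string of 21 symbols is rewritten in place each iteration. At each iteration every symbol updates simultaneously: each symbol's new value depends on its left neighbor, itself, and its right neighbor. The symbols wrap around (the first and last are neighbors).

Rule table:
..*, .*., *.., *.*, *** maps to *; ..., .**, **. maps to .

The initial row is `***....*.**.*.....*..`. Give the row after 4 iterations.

*.**.*.*.**.*****.***

.*.*..***..***...****
******.*.**.*.*.*.**.
.****.***..*******..*
*.**.*.*.**.*****.***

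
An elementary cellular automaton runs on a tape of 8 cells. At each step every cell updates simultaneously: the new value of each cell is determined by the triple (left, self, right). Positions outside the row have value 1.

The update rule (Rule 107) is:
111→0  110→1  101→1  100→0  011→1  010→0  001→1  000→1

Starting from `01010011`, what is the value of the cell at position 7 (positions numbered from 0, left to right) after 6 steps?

1

10100110
11001111
01011000
10111011
11101110
00111011
position 7 holds 1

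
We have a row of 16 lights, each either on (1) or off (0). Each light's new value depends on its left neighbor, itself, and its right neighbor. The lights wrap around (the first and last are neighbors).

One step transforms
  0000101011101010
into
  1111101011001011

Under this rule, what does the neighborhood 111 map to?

1

At position 9 the neighborhood is 111; the next row has 1 there.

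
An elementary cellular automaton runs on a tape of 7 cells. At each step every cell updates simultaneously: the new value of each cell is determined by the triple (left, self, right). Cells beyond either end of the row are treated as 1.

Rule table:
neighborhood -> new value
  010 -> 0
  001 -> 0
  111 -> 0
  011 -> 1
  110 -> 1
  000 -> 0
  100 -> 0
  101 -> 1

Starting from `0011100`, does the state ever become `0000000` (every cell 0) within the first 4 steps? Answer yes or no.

yes

0010100
0001000
0000000
all cells are 0 at step 3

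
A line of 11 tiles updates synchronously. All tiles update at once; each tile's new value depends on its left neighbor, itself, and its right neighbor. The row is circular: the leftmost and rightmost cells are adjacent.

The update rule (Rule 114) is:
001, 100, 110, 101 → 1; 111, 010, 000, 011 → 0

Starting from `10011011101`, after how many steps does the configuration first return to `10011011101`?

11101100110
00110111011
11011001101
01101110110
10110011011
11011101100
01100110111
10111011001
11001101110
01110110011
10011011101

11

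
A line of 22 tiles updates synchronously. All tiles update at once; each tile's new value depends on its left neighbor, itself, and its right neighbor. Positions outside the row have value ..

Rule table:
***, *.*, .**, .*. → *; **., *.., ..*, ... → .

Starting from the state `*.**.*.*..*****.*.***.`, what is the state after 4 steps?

*****.....*.*****.....

step 1: ***.****..****.*****..
step 2: **.****...***.*****...
step 3: *.****....**.*****....
step 4: *****.....*.*****.....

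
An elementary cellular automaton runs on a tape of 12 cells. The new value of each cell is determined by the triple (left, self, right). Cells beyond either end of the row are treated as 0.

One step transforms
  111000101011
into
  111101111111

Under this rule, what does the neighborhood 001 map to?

1

At position 5 the neighborhood is 001; the next row has 1 there.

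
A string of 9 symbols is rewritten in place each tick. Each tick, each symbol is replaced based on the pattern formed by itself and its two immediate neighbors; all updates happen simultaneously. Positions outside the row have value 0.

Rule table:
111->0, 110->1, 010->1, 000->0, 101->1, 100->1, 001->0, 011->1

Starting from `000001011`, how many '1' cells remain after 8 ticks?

000001111
000001001
000001101
000001111  (repeats tick 1; period 3)
tick 8: 000001001
count of 1: 2

2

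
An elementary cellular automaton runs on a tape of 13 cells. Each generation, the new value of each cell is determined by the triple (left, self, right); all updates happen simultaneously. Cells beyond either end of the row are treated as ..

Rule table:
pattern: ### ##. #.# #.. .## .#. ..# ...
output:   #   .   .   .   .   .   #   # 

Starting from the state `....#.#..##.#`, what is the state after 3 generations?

#...#.#..#.#.

generation 1: ####....#....
generation 2: .##..###..###
generation 3: #...#.#..#.#.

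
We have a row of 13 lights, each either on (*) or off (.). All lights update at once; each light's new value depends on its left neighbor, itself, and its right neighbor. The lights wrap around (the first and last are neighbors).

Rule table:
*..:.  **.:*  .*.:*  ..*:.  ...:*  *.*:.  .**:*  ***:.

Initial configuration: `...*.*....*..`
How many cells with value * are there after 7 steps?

**.*.*.**.*.*
.*.*.*.**.*.*
.*.*.*.**.*.*  (fixed point — unchanged through step 7)
count of *: 7

7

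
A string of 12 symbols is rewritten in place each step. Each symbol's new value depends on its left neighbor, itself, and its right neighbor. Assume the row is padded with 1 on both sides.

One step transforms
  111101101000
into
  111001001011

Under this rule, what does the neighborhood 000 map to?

1

At position 10 the neighborhood is 000; the next row has 1 there.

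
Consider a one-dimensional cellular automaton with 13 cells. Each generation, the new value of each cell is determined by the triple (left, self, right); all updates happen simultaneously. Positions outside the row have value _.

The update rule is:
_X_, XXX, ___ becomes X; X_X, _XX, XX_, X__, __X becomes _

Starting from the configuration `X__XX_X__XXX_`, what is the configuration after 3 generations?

X_____X___X__
X_XXX_X_X_X_X
X__X__X_X_X_X

X__X__X_X_X_X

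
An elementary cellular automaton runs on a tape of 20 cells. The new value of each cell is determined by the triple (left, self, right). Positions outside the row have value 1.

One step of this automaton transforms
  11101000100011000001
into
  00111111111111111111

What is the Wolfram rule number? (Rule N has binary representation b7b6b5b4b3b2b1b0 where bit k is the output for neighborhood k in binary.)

127

position 0: 111 → 0  (bit 7 = 0)
position 2: 110 → 1  (bit 6 = 1)
position 3: 101 → 1  (bit 5 = 1)
position 5: 100 → 1  (bit 4 = 1)
position 12: 011 → 1  (bit 3 = 1)
position 4: 010 → 1  (bit 2 = 1)
position 7: 001 → 1  (bit 1 = 1)
position 6: 000 → 1  (bit 0 = 1)
bits b7..b0 = 01111111 = 127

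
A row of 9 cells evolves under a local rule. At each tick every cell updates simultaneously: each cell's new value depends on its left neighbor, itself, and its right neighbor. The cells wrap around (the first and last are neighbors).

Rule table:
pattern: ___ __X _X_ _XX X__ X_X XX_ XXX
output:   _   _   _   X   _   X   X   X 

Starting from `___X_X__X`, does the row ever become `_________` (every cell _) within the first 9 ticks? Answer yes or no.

____X____
_________
all cells are _ at tick 2

yes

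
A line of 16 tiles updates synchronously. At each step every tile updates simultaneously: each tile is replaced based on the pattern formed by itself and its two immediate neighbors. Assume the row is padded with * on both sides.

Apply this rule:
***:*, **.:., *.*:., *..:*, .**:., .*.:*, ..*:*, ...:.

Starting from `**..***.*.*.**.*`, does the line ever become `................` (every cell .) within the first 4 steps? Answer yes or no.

*.**.*..*.*.....
.....****.**...*
*...*.**....*.*.
.*.**...*..**.*.
step 4 is .*.**...*..**.*., still not uniform .

no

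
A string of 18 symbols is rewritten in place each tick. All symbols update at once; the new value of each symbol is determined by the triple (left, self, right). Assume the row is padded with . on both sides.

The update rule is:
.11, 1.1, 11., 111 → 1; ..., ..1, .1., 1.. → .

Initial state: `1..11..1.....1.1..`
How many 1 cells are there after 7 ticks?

2

...11.........1...
...11.............
...11.............  (fixed point — unchanged through tick 7)
count of 1: 2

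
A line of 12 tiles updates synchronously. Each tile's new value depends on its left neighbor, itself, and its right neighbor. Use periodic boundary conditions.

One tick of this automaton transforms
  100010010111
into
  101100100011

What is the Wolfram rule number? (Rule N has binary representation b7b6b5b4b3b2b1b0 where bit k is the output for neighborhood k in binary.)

position 10: 111 → 1  (bit 7 = 1)
position 0: 110 → 1  (bit 6 = 1)
position 8: 101 → 0  (bit 5 = 0)
position 1: 100 → 0  (bit 4 = 0)
position 9: 011 → 0  (bit 3 = 0)
position 4: 010 → 0  (bit 2 = 0)
position 3: 001 → 1  (bit 1 = 1)
position 2: 000 → 1  (bit 0 = 1)
bits b7..b0 = 11000011 = 195

195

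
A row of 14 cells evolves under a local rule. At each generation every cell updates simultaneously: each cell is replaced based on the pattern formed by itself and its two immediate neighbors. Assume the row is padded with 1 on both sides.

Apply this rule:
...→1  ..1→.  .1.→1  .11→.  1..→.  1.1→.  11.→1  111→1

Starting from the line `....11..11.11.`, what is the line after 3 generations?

..1..1.1.1..1.

generation 1: .11..1...1..1.
generation 2: ..1..1.1.1..1.
generation 3: ..1..1.1.1..1.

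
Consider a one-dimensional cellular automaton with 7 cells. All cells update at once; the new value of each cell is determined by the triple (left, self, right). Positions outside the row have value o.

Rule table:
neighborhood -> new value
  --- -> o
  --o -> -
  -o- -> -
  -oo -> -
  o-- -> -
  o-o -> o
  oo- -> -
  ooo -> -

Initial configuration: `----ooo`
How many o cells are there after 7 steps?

step 1: -oo----
step 2: o---oo-
step 3: --o---o
step 4: ----o--
step 5: -oo----  (repeats step 1; period 4)
step 7: --o---o
count of o: 2

2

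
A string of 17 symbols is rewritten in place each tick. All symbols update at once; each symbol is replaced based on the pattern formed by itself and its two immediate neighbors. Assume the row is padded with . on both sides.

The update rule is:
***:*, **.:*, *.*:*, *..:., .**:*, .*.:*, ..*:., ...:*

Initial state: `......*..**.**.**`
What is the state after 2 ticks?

tick 1: *****.*..********
tick 2: *******..********

*******..********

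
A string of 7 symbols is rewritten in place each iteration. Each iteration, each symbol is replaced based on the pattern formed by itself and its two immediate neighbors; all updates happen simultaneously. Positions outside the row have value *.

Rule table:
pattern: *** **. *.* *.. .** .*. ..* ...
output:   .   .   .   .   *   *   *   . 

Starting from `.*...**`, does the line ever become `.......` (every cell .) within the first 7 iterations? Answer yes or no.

no

.*..**.
.*.**..
.*.*..*
.*.*.**
.*.*.*.
.*.*.*.  (fixed point — unchanged through iteration 7)
iteration 7 is .*.*.*., still not uniform .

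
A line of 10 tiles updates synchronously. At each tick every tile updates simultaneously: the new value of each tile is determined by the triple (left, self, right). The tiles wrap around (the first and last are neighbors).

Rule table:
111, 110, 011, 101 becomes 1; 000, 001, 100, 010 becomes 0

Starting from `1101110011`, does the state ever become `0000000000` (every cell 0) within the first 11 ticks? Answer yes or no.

no

tick 1: 1111110011
tick 2: 1111110011  (fixed point — unchanged through tick 11)
tick 11 is 1111110011, still not uniform 0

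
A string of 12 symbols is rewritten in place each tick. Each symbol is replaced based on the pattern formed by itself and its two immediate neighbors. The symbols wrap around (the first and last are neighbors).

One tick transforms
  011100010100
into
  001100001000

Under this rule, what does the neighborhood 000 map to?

At position 5 the neighborhood is 000; the next row has 0 there.

0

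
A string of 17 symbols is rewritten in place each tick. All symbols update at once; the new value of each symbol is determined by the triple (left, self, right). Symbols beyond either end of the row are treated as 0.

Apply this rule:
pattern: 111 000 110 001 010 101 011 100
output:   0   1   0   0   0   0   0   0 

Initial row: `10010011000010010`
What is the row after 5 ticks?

00000000011000000
11111111000011111
00000000011000000  (repeats tick 1; period 2)
tick 5: 00000000011000000

00000000011000000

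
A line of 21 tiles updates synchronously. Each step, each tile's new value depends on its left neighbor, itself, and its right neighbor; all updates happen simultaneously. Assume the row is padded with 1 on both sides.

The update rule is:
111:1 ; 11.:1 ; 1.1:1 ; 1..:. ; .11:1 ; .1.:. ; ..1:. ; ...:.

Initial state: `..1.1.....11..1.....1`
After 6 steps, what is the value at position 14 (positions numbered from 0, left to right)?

.

...1......11........1
..........11........1
..........11........1  (fixed point — unchanged through step 6)
position 14 holds .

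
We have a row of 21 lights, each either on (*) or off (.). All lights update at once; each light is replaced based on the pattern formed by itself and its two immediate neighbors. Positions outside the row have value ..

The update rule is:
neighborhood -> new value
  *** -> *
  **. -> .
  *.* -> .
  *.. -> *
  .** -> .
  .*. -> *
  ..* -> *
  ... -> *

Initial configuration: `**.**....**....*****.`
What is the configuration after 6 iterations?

iteration 1: .....****..****.***.*
iteration 2: *****.**.**.**...*..*
iteration 3: .***..........*******
iteration 4: *.*.**********.*****.
iteration 5: *.*..********...***.*
iteration 6: *.***.******.***.*..*

*.***.******.***.*..*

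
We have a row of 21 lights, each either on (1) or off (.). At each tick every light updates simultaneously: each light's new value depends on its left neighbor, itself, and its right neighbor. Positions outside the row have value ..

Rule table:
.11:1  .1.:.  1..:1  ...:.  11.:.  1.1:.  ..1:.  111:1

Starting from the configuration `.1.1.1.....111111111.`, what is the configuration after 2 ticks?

.......1...1111111...

......1....11111111.1
.......1...1111111...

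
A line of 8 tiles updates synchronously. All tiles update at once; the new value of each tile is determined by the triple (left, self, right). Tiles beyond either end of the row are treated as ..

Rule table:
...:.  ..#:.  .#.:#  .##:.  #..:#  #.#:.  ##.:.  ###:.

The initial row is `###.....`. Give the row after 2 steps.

step 1: ...#....
step 2: ...##...

...##...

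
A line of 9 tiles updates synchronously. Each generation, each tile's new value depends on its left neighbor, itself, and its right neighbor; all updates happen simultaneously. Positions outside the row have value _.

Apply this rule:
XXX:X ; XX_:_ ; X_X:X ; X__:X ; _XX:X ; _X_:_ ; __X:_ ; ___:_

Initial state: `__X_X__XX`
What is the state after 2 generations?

___X_X_X_
____X_X_X

____X_X_X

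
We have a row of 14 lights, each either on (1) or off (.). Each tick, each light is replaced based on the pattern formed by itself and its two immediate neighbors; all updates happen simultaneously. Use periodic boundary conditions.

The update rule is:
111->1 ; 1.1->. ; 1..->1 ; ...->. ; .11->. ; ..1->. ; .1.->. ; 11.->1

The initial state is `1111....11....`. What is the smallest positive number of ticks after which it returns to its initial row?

.1111....11...
..1111....11..
...1111....11.
....1111....11
1....1111....1
11....1111....
.11....1111...
..11....1111..
...11....1111.
....11....1111
1....11....111
11....11....11
111....11....1
1111....11....

14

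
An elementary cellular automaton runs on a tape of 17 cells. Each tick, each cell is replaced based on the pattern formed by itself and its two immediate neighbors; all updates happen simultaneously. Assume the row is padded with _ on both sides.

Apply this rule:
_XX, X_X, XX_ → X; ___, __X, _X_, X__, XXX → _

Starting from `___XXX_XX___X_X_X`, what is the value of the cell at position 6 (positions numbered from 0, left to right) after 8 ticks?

_

___X_XXXX____X_X_
____XX__X_____X__
____XX___________
____XX___________  (fixed point — unchanged through tick 8)
position 6 holds _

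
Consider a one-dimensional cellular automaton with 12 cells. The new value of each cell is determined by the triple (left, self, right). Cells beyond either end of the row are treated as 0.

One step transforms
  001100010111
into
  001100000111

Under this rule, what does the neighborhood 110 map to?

At position 3 the neighborhood is 110; the next row has 1 there.

1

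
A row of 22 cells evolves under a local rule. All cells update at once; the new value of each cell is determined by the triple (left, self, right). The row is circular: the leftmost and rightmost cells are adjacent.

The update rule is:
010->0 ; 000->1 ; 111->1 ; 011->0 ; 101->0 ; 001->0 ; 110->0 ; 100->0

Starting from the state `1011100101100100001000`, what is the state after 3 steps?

0001001111111001100010

0001000000000001100010
1100011111111100001000
0001001111111001100010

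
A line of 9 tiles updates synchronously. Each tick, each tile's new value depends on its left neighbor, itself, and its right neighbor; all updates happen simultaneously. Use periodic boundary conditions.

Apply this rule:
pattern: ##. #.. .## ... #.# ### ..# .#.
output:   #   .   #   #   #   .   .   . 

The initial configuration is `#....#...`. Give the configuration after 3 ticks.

.####..#.

..##...#.
#.##.#...
.####..#.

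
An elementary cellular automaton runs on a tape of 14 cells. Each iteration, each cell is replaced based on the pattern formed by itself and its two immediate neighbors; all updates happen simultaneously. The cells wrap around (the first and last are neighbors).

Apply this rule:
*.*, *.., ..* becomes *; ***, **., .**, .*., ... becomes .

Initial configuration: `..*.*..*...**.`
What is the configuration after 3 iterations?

.*.*.**.*.*..*

.*.*.**.*.*..*
*.*.*..*.*.**.
.*.*.**.*.*..*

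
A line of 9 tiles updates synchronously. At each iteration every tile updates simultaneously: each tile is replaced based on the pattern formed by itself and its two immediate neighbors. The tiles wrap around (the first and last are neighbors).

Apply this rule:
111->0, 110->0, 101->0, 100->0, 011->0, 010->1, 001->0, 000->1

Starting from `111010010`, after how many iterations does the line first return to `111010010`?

2

000010010
111010010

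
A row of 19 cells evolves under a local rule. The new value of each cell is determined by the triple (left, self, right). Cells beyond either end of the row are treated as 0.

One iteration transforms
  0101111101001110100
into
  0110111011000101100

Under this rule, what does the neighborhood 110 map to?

0

At position 7 the neighborhood is 110; the next row has 0 there.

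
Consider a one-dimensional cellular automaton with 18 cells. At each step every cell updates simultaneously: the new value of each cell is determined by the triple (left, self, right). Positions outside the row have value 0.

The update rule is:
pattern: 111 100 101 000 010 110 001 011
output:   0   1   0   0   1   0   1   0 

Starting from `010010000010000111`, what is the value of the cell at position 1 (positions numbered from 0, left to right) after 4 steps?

0

111111000111001000
000000101000111100
000001101101000010
000010000001100111
position 1 holds 0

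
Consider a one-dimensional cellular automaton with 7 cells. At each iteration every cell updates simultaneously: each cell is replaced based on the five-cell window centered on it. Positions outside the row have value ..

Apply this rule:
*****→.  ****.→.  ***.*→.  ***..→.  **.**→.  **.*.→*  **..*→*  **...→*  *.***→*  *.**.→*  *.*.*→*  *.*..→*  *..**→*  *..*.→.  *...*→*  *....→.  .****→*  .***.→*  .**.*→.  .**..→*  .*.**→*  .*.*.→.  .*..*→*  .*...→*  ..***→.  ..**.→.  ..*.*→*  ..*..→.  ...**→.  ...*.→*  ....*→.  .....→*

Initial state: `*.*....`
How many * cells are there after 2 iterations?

*.**.**
***..**
count of *: 5

5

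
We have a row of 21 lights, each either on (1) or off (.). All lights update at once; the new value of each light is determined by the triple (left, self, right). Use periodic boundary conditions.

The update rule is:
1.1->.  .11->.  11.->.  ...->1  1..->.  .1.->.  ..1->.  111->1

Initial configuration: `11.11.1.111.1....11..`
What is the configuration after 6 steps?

.........1....11.....
11111111...11....1111
1111111..1....11..111
111111.....11......11
11111..111....1111..1
1111....1..11..11....

1111....1..11..11....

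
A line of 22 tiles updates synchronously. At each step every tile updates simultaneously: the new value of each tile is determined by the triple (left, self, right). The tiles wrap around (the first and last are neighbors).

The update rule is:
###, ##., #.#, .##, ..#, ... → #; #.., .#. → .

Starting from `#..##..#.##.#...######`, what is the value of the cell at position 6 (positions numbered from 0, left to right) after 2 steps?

step 1: #.###.#.####..########
step 2: ######.#####.#########
position 6 holds .

.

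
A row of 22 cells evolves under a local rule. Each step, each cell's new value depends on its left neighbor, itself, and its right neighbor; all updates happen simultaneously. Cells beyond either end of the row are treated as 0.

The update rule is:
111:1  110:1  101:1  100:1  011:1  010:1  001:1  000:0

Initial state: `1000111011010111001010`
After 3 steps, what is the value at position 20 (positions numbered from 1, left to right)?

1

1101111111111111111111
1111111111111111111111
1111111111111111111111
position 20 holds 1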